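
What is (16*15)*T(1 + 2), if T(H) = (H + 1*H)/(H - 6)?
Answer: -480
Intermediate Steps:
T(H) = 2*H/(-6 + H) (T(H) = (H + H)/(-6 + H) = (2*H)/(-6 + H) = 2*H/(-6 + H))
(16*15)*T(1 + 2) = (16*15)*(2*(1 + 2)/(-6 + (1 + 2))) = 240*(2*3/(-6 + 3)) = 240*(2*3/(-3)) = 240*(2*3*(-⅓)) = 240*(-2) = -480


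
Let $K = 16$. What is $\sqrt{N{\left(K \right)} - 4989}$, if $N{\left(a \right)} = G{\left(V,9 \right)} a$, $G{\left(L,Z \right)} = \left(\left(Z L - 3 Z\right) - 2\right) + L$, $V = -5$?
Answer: $13 i \sqrt{37} \approx 79.076 i$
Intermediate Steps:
$G{\left(L,Z \right)} = -2 + L - 3 Z + L Z$ ($G{\left(L,Z \right)} = \left(\left(L Z - 3 Z\right) - 2\right) + L = \left(\left(- 3 Z + L Z\right) - 2\right) + L = \left(-2 - 3 Z + L Z\right) + L = -2 + L - 3 Z + L Z$)
$N{\left(a \right)} = - 79 a$ ($N{\left(a \right)} = \left(-2 - 5 - 27 - 45\right) a = - 79 a$)
$\sqrt{N{\left(K \right)} - 4989} = \sqrt{\left(-79\right) 16 - 4989} = \sqrt{-1264 - 4989} = \sqrt{-6253} = 13 i \sqrt{37}$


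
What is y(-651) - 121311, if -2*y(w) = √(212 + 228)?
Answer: -121311 - √110 ≈ -1.2132e+5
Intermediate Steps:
y(w) = -√110 (y(w) = -√(212 + 228)/2 = -√110)
y(-651) - 121311 = -√110 - 121311 = -121311 - √110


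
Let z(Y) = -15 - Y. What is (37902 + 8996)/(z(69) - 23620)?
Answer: -23449/11852 ≈ -1.9785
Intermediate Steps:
(37902 + 8996)/(z(69) - 23620) = (37902 + 8996)/((-15 - 1*69) - 23620) = 46898/((-15 - 69) - 23620) = 46898/(-84 - 23620) = 46898/(-23704) = 46898*(-1/23704) = -23449/11852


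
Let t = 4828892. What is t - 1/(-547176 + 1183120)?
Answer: 3070904894047/635944 ≈ 4.8289e+6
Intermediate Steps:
t - 1/(-547176 + 1183120) = 4828892 - 1/(-547176 + 1183120) = 4828892 - 1/635944 = 3070904894047/635944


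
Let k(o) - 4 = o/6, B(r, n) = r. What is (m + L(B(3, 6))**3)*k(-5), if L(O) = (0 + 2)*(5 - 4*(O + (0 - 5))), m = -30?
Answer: 166687/3 ≈ 55562.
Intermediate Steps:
k(o) = 4 + o/6
L(O) = 50 - 8*O (L(O) = 2*(5 - 4*(O - 5)) = 2*(5 - 4*(-5 + O)) = 2*(5 + (20 - 4*O)) = 2*(25 - 4*O) = 50 - 8*O)
(m + L(B(3, 6))**3)*k(-5) = (-30 + (50 - 8*3)**3)*(4 + (1/6)*(-5)) = (-30 + (50 - 24)**3)*(4 - 5/6) = (-30 + 26**3)*(19/6) = (-30 + 17576)*(19/6) = 17546*(19/6) = 166687/3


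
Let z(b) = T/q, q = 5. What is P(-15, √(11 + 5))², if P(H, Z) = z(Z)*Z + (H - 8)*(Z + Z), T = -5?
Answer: 35344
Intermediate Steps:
z(b) = -1 (z(b) = -5/5 = -5*⅕ = -1)
P(H, Z) = -Z + 2*Z*(-8 + H) (P(H, Z) = -Z + (H - 8)*(Z + Z) = -Z + (-8 + H)*(2*Z) = -Z + 2*Z*(-8 + H))
P(-15, √(11 + 5))² = (√(11 + 5)*(-17 + 2*(-15)))² = (√16*(-17 - 30))² = (4*(-47))² = (-188)² = 35344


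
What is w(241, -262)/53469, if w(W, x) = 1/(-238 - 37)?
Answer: -1/14703975 ≈ -6.8009e-8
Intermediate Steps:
w(W, x) = -1/275 (w(W, x) = 1/(-275) = -1/275)
w(241, -262)/53469 = -1/275/53469 = -1/275*1/53469 = -1/14703975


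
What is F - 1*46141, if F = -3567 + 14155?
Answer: -35553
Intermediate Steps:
F = 10588
F - 1*46141 = 10588 - 1*46141 = 10588 - 46141 = -35553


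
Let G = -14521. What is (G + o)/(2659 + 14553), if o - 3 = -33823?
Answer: -48341/17212 ≈ -2.8086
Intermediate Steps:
o = -33820 (o = 3 - 33823 = -33820)
(G + o)/(2659 + 14553) = (-14521 - 33820)/(2659 + 14553) = -48341/17212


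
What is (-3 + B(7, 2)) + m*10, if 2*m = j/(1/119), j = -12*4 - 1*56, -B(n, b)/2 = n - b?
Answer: -61893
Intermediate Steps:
B(n, b) = -2*n + 2*b (B(n, b) = -2*(n - b) = -2*n + 2*b)
j = -104 (j = -48 - 56 = -104)
m = -6188 (m = (-104/(1/119))/2 = (-104/1/119)/2 = (-104*119)/2 = (1/2)*(-12376) = -6188)
(-3 + B(7, 2)) + m*10 = (-3 + (-2*7 + 2*2)) - 6188*10 = (-3 + (-14 + 4)) - 61880 = (-3 - 10) - 61880 = -13 - 61880 = -61893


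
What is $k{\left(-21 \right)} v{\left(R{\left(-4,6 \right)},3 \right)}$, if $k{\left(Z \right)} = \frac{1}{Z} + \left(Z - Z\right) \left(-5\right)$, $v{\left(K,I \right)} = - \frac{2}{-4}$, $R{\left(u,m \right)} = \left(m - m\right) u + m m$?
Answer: $- \frac{1}{42} \approx -0.02381$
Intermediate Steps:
$R{\left(u,m \right)} = m^{2}$ ($R{\left(u,m \right)} = 0 u + m^{2} = 0 + m^{2} = m^{2}$)
$v{\left(K,I \right)} = \frac{1}{2}$ ($v{\left(K,I \right)} = \left(-2\right) \left(- \frac{1}{4}\right) = \frac{1}{2}$)
$k{\left(Z \right)} = \frac{1}{Z}$ ($k{\left(Z \right)} = \frac{1}{Z} + 0 \left(-5\right) = \frac{1}{Z} + 0 = \frac{1}{Z}$)
$k{\left(-21 \right)} v{\left(R{\left(-4,6 \right)},3 \right)} = \frac{1}{-21} \cdot \frac{1}{2} = \left(- \frac{1}{21}\right) \frac{1}{2} = - \frac{1}{42}$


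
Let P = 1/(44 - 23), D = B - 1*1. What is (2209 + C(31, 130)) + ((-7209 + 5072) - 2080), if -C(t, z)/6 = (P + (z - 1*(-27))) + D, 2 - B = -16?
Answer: -21366/7 ≈ -3052.3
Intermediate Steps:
B = 18 (B = 2 - 1*(-16) = 2 + 16 = 18)
D = 17 (D = 18 - 1*1 = 18 - 1 = 17)
P = 1/21 ≈ 0.047619
C(t, z) = -1850/7 - 6*z (C(t, z) = -6*((1/21 + (z - 1*(-27))) + 17) = -6*((1/21 + (z + 27)) + 17) = -6*((1/21 + (27 + z)) + 17) = -6*((568/21 + z) + 17) = -6*(925/21 + z) = -1850/7 - 6*z)
(2209 + C(31, 130)) + ((-7209 + 5072) - 2080) = (2209 + (-1850/7 - 6*130)) + ((-7209 + 5072) - 2080) = (2209 + (-1850/7 - 780)) + (-2137 - 2080) = (2209 - 7310/7) - 4217 = 8153/7 - 4217 = -21366/7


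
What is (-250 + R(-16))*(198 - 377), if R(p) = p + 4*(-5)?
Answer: 51194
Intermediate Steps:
R(p) = -20 + p (R(p) = p - 20 = -20 + p)
(-250 + R(-16))*(198 - 377) = (-250 + (-20 - 16))*(198 - 377) = (-250 - 36)*(-179) = -286*(-179) = 51194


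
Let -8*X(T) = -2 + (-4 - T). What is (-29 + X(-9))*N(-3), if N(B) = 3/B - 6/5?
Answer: 517/8 ≈ 64.625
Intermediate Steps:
N(B) = -6/5 + 3/B (N(B) = 3/B - 6*1/5 = 3/B - 6/5 = -6/5 + 3/B)
X(T) = 3/4 + T/8 (X(T) = -(-2 + (-4 - T))/8 = -(-6 - T)/8 = 3/4 + T/8)
(-29 + X(-9))*N(-3) = (-29 + (3/4 + (1/8)*(-9)))*(-6/5 + 3/(-3)) = (-29 + (3/4 - 9/8))*(-6/5 + 3*(-1/3)) = (-29 - 3/8)*(-6/5 - 1) = -235/8*(-11/5) = 517/8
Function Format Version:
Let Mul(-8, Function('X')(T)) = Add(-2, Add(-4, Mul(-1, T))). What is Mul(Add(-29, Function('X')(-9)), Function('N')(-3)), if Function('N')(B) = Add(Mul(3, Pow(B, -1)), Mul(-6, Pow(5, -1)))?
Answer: Rational(517, 8) ≈ 64.625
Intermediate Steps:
Function('N')(B) = Add(Rational(-6, 5), Mul(3, Pow(B, -1))) (Function('N')(B) = Add(Mul(3, Pow(B, -1)), Mul(-6, Rational(1, 5))) = Add(Mul(3, Pow(B, -1)), Rational(-6, 5)) = Add(Rational(-6, 5), Mul(3, Pow(B, -1))))
Function('X')(T) = Add(Rational(3, 4), Mul(Rational(1, 8), T)) (Function('X')(T) = Mul(Rational(-1, 8), Add(-2, Add(-4, Mul(-1, T)))) = Mul(Rational(-1, 8), Add(-6, Mul(-1, T))) = Add(Rational(3, 4), Mul(Rational(1, 8), T)))
Mul(Add(-29, Function('X')(-9)), Function('N')(-3)) = Mul(Add(-29, Add(Rational(3, 4), Mul(Rational(1, 8), -9))), Add(Rational(-6, 5), Mul(3, Pow(-3, -1)))) = Mul(Add(-29, Add(Rational(3, 4), Rational(-9, 8))), Add(Rational(-6, 5), Mul(3, Rational(-1, 3)))) = Mul(Add(-29, Rational(-3, 8)), Add(Rational(-6, 5), -1)) = Mul(Rational(-235, 8), Rational(-11, 5)) = Rational(517, 8)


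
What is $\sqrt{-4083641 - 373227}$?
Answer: $26 i \sqrt{6593} \approx 2111.1 i$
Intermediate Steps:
$\sqrt{-4083641 - 373227} = \sqrt{-4456868} = 26 i \sqrt{6593}$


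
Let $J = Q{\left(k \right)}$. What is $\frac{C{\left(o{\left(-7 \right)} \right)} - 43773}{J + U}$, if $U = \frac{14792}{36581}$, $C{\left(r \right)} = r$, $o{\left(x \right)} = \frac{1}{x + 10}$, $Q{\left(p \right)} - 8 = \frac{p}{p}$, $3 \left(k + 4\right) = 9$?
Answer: $- \frac{4803743758}{1032063} \approx -4654.5$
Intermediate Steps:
$k = -1$ ($k = -4 + \frac{1}{3} \cdot 9 = -4 + 3 = -1$)
$Q{\left(p \right)} = 9$ ($Q{\left(p \right)} = 8 + \frac{p}{p} = 8 + 1 = 9$)
$o{\left(x \right)} = \frac{1}{10 + x}$
$J = 9$
$U = \frac{14792}{36581}$ ($U = 14792 \cdot \frac{1}{36581} = \frac{14792}{36581} \approx 0.40436$)
$\frac{C{\left(o{\left(-7 \right)} \right)} - 43773}{J + U} = \frac{\frac{1}{10 - 7} - 43773}{9 + \frac{14792}{36581}} = \frac{\frac{1}{3} - 43773}{\frac{344021}{36581}} = \left(\frac{1}{3} - 43773\right) \frac{36581}{344021} = \left(- \frac{131318}{3}\right) \frac{36581}{344021} = - \frac{4803743758}{1032063}$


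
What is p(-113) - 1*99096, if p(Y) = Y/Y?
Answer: -99095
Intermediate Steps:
p(Y) = 1
p(-113) - 1*99096 = 1 - 1*99096 = 1 - 99096 = -99095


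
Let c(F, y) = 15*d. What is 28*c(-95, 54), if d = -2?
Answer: -840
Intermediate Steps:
c(F, y) = -30 (c(F, y) = 15*(-2) = -30)
28*c(-95, 54) = 28*(-30) = -840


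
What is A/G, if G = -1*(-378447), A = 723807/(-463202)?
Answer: -241269/58432469098 ≈ -4.1290e-6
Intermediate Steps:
A = -723807/463202 (A = 723807*(-1/463202) = -723807/463202 ≈ -1.5626)
G = 378447
A/G = -723807/463202/378447 = -723807/463202*1/378447 = -241269/58432469098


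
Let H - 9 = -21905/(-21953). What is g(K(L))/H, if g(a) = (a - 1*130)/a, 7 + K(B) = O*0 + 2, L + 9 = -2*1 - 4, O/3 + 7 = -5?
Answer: 592731/219482 ≈ 2.7006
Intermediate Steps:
O = -36 (O = -21 + 3*(-5) = -21 - 15 = -36)
L = -15 (L = -9 + (-2*1 - 4) = -9 + (-2 - 4) = -9 - 6 = -15)
K(B) = -5 (K(B) = -7 + (-36*0 + 2) = -7 + (0 + 2) = -7 + 2 = -5)
H = 219482/21953 (H = 9 - 21905/(-21953) = 9 - 21905*(-1/21953) = 9 + 21905/21953 = 219482/21953 ≈ 9.9978)
g(a) = (-130 + a)/a (g(a) = (a - 130)/a = (-130 + a)/a)
g(K(L))/H = ((-130 - 5)/(-5))/(219482/21953) = -⅕*(-135)*(21953/219482) = 27*(21953/219482) = 592731/219482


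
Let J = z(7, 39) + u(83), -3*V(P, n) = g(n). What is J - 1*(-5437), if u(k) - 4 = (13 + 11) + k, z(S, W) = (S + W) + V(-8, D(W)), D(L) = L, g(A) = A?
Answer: 5581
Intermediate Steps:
V(P, n) = -n/3
z(S, W) = S + 2*W/3 (z(S, W) = (S + W) - W/3 = S + 2*W/3)
u(k) = 28 + k (u(k) = 4 + ((13 + 11) + k) = 4 + (24 + k) = 28 + k)
J = 144 (J = (7 + (2/3)*39) + (28 + 83) = (7 + 26) + 111 = 33 + 111 = 144)
J - 1*(-5437) = 144 - 1*(-5437) = 144 + 5437 = 5581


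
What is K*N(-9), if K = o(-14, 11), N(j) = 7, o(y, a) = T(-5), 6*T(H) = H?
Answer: -35/6 ≈ -5.8333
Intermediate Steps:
T(H) = H/6
o(y, a) = -5/6 (o(y, a) = (1/6)*(-5) = -5/6)
K = -5/6 ≈ -0.83333
K*N(-9) = -5/6*7 = -35/6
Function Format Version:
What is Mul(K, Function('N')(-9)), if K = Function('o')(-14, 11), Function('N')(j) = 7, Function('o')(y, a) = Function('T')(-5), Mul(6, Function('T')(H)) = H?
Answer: Rational(-35, 6) ≈ -5.8333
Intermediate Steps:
Function('T')(H) = Mul(Rational(1, 6), H)
Function('o')(y, a) = Rational(-5, 6) (Function('o')(y, a) = Mul(Rational(1, 6), -5) = Rational(-5, 6))
K = Rational(-5, 6) ≈ -0.83333
Mul(K, Function('N')(-9)) = Mul(Rational(-5, 6), 7) = Rational(-35, 6)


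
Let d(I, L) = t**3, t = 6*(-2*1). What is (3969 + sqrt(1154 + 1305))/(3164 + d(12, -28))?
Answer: 3969/1436 + sqrt(2459)/1436 ≈ 2.7985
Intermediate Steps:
t = -12 (t = 6*(-2) = -12)
d(I, L) = -1728 (d(I, L) = (-12)**3 = -1728)
(3969 + sqrt(1154 + 1305))/(3164 + d(12, -28)) = (3969 + sqrt(1154 + 1305))/(3164 - 1728) = (3969 + sqrt(2459))/1436 = (3969 + sqrt(2459))*(1/1436) = 3969/1436 + sqrt(2459)/1436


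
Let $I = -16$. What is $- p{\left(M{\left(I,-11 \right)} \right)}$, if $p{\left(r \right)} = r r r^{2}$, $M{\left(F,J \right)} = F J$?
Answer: $-959512576$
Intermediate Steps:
$p{\left(r \right)} = r^{4}$ ($p{\left(r \right)} = r r^{3} = r^{4}$)
$- p{\left(M{\left(I,-11 \right)} \right)} = - \left(\left(-16\right) \left(-11\right)\right)^{4} = - 176^{4} = \left(-1\right) 959512576 = -959512576$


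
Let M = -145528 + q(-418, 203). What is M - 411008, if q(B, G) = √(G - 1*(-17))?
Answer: -556536 + 2*√55 ≈ -5.5652e+5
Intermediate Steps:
q(B, G) = √(17 + G) (q(B, G) = √(G + 17) = √(17 + G))
M = -145528 + 2*√55 (M = -145528 + √(17 + 203) = -145528 + √220 = -145528 + 2*√55 ≈ -1.4551e+5)
M - 411008 = (-145528 + 2*√55) - 411008 = -556536 + 2*√55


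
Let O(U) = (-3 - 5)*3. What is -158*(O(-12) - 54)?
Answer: 12324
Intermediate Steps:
O(U) = -24 (O(U) = -8*3 = -24)
-158*(O(-12) - 54) = -158*(-24 - 54) = -158*(-78) = 12324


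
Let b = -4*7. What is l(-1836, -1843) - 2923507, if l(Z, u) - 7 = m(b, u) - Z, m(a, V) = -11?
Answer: -2921675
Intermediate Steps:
b = -28
l(Z, u) = -4 - Z (l(Z, u) = 7 + (-11 - Z) = -4 - Z)
l(-1836, -1843) - 2923507 = (-4 - 1*(-1836)) - 2923507 = (-4 + 1836) - 2923507 = 1832 - 2923507 = -2921675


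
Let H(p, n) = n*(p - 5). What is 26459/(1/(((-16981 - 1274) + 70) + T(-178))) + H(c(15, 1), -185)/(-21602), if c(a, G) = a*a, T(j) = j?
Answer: -5247845309867/10801 ≈ -4.8587e+8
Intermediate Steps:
c(a, G) = a²
H(p, n) = n*(-5 + p)
26459/(1/(((-16981 - 1274) + 70) + T(-178))) + H(c(15, 1), -185)/(-21602) = 26459/(1/(((-16981 - 1274) + 70) - 178)) - 185*(-5 + 15²)/(-21602) = 26459/(1/((-18255 + 70) - 178)) - 185*(-5 + 225)*(-1/21602) = 26459/(1/(-18185 - 178)) - 185*220*(-1/21602) = 26459/(1/(-18363)) - 40700*(-1/21602) = 26459/(-1/18363) + 20350/10801 = 26459*(-18363) + 20350/10801 = -485866617 + 20350/10801 = -5247845309867/10801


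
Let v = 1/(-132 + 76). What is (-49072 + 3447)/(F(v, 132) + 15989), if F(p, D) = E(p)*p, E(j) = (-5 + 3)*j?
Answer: -71540000/25070751 ≈ -2.8535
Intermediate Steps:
E(j) = -2*j
v = -1/56 (v = 1/(-56) = -1/56 ≈ -0.017857)
F(p, D) = -2*p² (F(p, D) = (-2*p)*p = -2*p²)
(-49072 + 3447)/(F(v, 132) + 15989) = (-49072 + 3447)/(-2*(-1/56)² + 15989) = -45625/(-2*1/3136 + 15989) = -45625/(-1/1568 + 15989) = -45625/25070751/1568 = -45625*1568/25070751 = -71540000/25070751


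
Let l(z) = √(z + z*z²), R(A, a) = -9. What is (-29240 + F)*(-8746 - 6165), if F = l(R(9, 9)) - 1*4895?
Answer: 508986985 - 44733*I*√82 ≈ 5.0899e+8 - 4.0507e+5*I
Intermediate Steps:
l(z) = √(z + z³)
F = -4895 + 3*I*√82 (F = √(-9 + (-9)³) - 1*4895 = √(-9 - 729) - 4895 = √(-738) - 4895 = 3*I*√82 - 4895 = -4895 + 3*I*√82 ≈ -4895.0 + 27.166*I)
(-29240 + F)*(-8746 - 6165) = (-29240 + (-4895 + 3*I*√82))*(-8746 - 6165) = (-34135 + 3*I*√82)*(-14911) = 508986985 - 44733*I*√82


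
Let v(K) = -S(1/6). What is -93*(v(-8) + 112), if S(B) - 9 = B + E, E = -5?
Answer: -20057/2 ≈ -10029.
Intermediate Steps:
S(B) = 4 + B (S(B) = 9 + (B - 5) = 9 + (-5 + B) = 4 + B)
v(K) = -25/6 (v(K) = -(4 + 1/6) = -(4 + ⅙) = -1*25/6 = -25/6)
-93*(v(-8) + 112) = -93*(-25/6 + 112) = -93*647/6 = -20057/2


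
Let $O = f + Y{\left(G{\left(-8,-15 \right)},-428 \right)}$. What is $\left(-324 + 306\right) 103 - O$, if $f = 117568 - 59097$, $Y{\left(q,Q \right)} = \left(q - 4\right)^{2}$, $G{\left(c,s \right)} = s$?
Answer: $-60686$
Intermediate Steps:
$Y{\left(q,Q \right)} = \left(-4 + q\right)^{2}$
$f = 58471$
$O = 58832$ ($O = 58471 + \left(-4 - 15\right)^{2} = 58471 + \left(-19\right)^{2} = 58471 + 361 = 58832$)
$\left(-324 + 306\right) 103 - O = \left(-324 + 306\right) 103 - 58832 = \left(-18\right) 103 - 58832 = -1854 - 58832 = -60686$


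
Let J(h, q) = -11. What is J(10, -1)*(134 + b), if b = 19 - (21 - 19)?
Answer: -1661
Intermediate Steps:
b = 17 (b = 19 - 1*2 = 19 - 2 = 17)
J(10, -1)*(134 + b) = -11*(134 + 17) = -11*151 = -1661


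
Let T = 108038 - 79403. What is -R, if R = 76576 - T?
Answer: -47941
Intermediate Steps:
T = 28635
R = 47941 (R = 76576 - 1*28635 = 76576 - 28635 = 47941)
-R = -1*47941 = -47941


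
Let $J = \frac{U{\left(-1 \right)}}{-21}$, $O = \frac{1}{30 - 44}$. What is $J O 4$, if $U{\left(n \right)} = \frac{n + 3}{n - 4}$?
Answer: $- \frac{4}{735} \approx -0.0054422$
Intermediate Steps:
$U{\left(n \right)} = \frac{3 + n}{-4 + n}$
$O = - \frac{1}{14}$ ($O = \frac{1}{-14} = - \frac{1}{14} \approx -0.071429$)
$J = \frac{2}{105}$ ($J = \frac{\frac{1}{-4 - 1} \left(3 - 1\right)}{-21} = \frac{1}{-5} \cdot 2 \left(- \frac{1}{21}\right) = \left(- \frac{1}{5}\right) 2 \left(- \frac{1}{21}\right) = \left(- \frac{2}{5}\right) \left(- \frac{1}{21}\right) = \frac{2}{105} \approx 0.019048$)
$J O 4 = \frac{2}{105} \left(- \frac{1}{14}\right) 4 = \left(- \frac{1}{735}\right) 4 = - \frac{4}{735}$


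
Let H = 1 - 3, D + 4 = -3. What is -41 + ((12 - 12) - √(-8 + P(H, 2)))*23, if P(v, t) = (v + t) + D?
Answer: -41 - 23*I*√15 ≈ -41.0 - 89.079*I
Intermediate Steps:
D = -7 (D = -4 - 3 = -7)
H = -2
P(v, t) = -7 + t + v (P(v, t) = (v + t) - 7 = (t + v) - 7 = -7 + t + v)
-41 + ((12 - 12) - √(-8 + P(H, 2)))*23 = -41 + ((12 - 12) - √(-8 + (-7 + 2 - 2)))*23 = -41 + (0 - √(-8 - 7))*23 = -41 + (0 - √(-15))*23 = -41 + (0 - I*√15)*23 = -41 - I*√15*23 = -41 - 23*I*√15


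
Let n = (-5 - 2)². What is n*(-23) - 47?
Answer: -1174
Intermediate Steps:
n = 49 (n = (-7)² = 49)
n*(-23) - 47 = 49*(-23) - 47 = -1127 - 47 = -1174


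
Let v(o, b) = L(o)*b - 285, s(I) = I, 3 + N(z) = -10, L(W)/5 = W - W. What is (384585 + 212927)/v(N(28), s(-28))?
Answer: -31448/15 ≈ -2096.5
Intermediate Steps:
L(W) = 0 (L(W) = 5*(W - W) = 5*0 = 0)
N(z) = -13 (N(z) = -3 - 10 = -13)
v(o, b) = -285 (v(o, b) = 0*b - 285 = 0 - 285 = -285)
(384585 + 212927)/v(N(28), s(-28)) = (384585 + 212927)/(-285) = 597512*(-1/285) = -31448/15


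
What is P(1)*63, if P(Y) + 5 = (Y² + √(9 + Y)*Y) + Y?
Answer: -189 + 63*√10 ≈ 10.223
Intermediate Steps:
P(Y) = -5 + Y + Y² + Y*√(9 + Y) (P(Y) = -5 + ((Y² + √(9 + Y)*Y) + Y) = -5 + ((Y² + Y*√(9 + Y)) + Y) = -5 + (Y + Y² + Y*√(9 + Y)) = -5 + Y + Y² + Y*√(9 + Y))
P(1)*63 = (-5 + 1 + 1² + 1*√(9 + 1))*63 = (-5 + 1 + 1 + 1*√10)*63 = (-5 + 1 + 1 + √10)*63 = (-3 + √10)*63 = -189 + 63*√10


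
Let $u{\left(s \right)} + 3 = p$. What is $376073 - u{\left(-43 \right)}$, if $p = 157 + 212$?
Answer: $375707$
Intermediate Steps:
$p = 369$
$u{\left(s \right)} = 366$ ($u{\left(s \right)} = -3 + 369 = 366$)
$376073 - u{\left(-43 \right)} = 376073 - 366 = 375707$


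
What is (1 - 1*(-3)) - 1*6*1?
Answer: -2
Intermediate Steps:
(1 - 1*(-3)) - 1*6*1 = (1 + 3) - 6*1 = 4 - 6 = -2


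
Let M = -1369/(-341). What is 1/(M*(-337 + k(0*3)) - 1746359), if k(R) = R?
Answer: -341/595969772 ≈ -5.7218e-7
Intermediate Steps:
M = 1369/341 (M = -1369*(-1/341) = 1369/341 ≈ 4.0147)
1/(M*(-337 + k(0*3)) - 1746359) = 1/(1369*(-337 + 0*3)/341 - 1746359) = 1/(1369*(-337 + 0)/341 - 1746359) = 1/((1369/341)*(-337) - 1746359) = 1/(-461353/341 - 1746359) = 1/(-595969772/341) = -341/595969772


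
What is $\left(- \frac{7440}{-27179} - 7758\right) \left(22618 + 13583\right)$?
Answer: $- \frac{7632881007642}{27179} \approx -2.8084 \cdot 10^{8}$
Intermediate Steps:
$\left(- \frac{7440}{-27179} - 7758\right) \left(22618 + 13583\right) = \left(\left(-7440\right) \left(- \frac{1}{27179}\right) - 7758\right) 36201 = \left(\frac{7440}{27179} - 7758\right) 36201 = \left(- \frac{210847242}{27179}\right) 36201 = - \frac{7632881007642}{27179}$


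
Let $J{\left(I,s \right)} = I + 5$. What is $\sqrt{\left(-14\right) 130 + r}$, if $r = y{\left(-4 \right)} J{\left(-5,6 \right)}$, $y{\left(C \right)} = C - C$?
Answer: $2 i \sqrt{455} \approx 42.661 i$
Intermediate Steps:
$J{\left(I,s \right)} = 5 + I$
$y{\left(C \right)} = 0$
$r = 0$ ($r = 0 \left(5 - 5\right) = 0 \cdot 0 = 0$)
$\sqrt{\left(-14\right) 130 + r} = \sqrt{\left(-14\right) 130 + 0} = \sqrt{-1820 + 0} = \sqrt{-1820} = 2 i \sqrt{455}$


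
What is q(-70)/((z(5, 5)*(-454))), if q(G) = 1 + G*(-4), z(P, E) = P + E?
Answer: -281/4540 ≈ -0.061894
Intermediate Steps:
z(P, E) = E + P
q(G) = 1 - 4*G
q(-70)/((z(5, 5)*(-454))) = (1 - 4*(-70))/(((5 + 5)*(-454))) = (1 + 280)/((10*(-454))) = 281/(-4540) = 281*(-1/4540) = -281/4540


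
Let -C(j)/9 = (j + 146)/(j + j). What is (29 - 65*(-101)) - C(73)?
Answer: 13215/2 ≈ 6607.5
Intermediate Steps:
C(j) = -9*(146 + j)/(2*j) (C(j) = -9*(j + 146)/(j + j) = -9*(146 + j)/(2*j))
(29 - 65*(-101)) - C(73) = (29 - 65*(-101)) - (-9/2 - 657/73) = (29 + 6565) - (-9/2 - 657*1/73) = 6594 - (-9/2 - 9) = 6594 - 1*(-27/2) = 6594 + 27/2 = 13215/2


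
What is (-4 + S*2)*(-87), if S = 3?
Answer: -174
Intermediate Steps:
(-4 + S*2)*(-87) = (-4 + 3*2)*(-87) = (-4 + 6)*(-87) = 2*(-87) = -174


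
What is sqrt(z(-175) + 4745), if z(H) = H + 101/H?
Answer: sqrt(5597543)/35 ≈ 67.598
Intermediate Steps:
sqrt(z(-175) + 4745) = sqrt((-175 + 101/(-175)) + 4745) = sqrt((-175 + 101*(-1/175)) + 4745) = sqrt((-175 - 101/175) + 4745) = sqrt(-30726/175 + 4745) = sqrt(799649/175) = sqrt(5597543)/35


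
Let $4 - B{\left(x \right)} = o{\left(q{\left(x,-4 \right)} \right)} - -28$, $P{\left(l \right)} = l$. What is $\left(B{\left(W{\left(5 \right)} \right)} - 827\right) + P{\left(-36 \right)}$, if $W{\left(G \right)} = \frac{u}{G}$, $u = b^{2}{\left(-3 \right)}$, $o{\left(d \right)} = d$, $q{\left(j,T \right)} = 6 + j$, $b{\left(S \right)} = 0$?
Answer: $-893$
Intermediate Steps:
$u = 0$ ($u = 0^{2} = 0$)
$W{\left(G \right)} = 0$ ($W{\left(G \right)} = \frac{0}{G} = 0$)
$B{\left(x \right)} = -30 - x$ ($B{\left(x \right)} = 4 - \left(\left(6 + x\right) - -28\right) = 4 - \left(\left(6 + x\right) + 28\right) = 4 - \left(34 + x\right) = -30 - x$)
$\left(B{\left(W{\left(5 \right)} \right)} - 827\right) + P{\left(-36 \right)} = \left(\left(-30 - 0\right) - 827\right) - 36 = \left(\left(-30 + 0\right) - 827\right) - 36 = \left(-30 - 827\right) - 36 = -857 - 36 = -893$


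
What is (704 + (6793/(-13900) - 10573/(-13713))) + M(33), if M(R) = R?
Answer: 140533898191/190610700 ≈ 737.28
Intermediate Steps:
(704 + (6793/(-13900) - 10573/(-13713))) + M(33) = (704 + (6793/(-13900) - 10573/(-13713))) + 33 = (704 + (6793*(-1/13900) - 10573*(-1/13713))) + 33 = (704 + (-6793/13900 + 10573/13713)) + 33 = (704 + 53812291/190610700) + 33 = 134243745091/190610700 + 33 = 140533898191/190610700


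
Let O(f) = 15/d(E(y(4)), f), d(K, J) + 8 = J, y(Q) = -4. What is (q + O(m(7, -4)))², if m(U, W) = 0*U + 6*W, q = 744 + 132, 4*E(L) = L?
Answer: 784952289/1024 ≈ 7.6656e+5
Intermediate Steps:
E(L) = L/4
d(K, J) = -8 + J
q = 876
m(U, W) = 6*W (m(U, W) = 0 + 6*W = 6*W)
O(f) = 15/(-8 + f)
(q + O(m(7, -4)))² = (876 + 15/(-8 + 6*(-4)))² = (876 + 15/(-8 - 24))² = (876 + 15/(-32))² = (876 + 15*(-1/32))² = (876 - 15/32)² = (28017/32)² = 784952289/1024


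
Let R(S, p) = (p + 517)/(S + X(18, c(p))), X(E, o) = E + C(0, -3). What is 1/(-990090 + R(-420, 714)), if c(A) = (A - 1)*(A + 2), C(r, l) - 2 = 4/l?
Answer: -1204/1192072053 ≈ -1.0100e-6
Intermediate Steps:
C(r, l) = 2 + 4/l
c(A) = (-1 + A)*(2 + A)
X(E, o) = 2/3 + E (X(E, o) = E + (2 + 4/(-3)) = E + (2 + 4*(-1/3)) = E + (2 - 4/3) = E + 2/3 = 2/3 + E)
R(S, p) = (517 + p)/(56/3 + S) (R(S, p) = (p + 517)/(S + (2/3 + 18)) = (517 + p)/(S + 56/3) = (517 + p)/(56/3 + S))
1/(-990090 + R(-420, 714)) = 1/(-990090 + 3*(517 + 714)/(56 + 3*(-420))) = 1/(-990090 + 3*1231/(56 - 1260)) = 1/(-990090 + 3*1231/(-1204)) = 1/(-990090 + 3*(-1/1204)*1231) = 1/(-990090 - 3693/1204) = 1/(-1192072053/1204) = -1204/1192072053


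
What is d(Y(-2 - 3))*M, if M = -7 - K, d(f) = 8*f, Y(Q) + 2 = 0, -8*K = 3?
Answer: 106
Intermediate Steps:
K = -3/8 (K = -⅛*3 = -3/8 ≈ -0.37500)
Y(Q) = -2 (Y(Q) = -2 + 0 = -2)
M = -53/8 (M = -7 - 1*(-3/8) = -7 + 3/8 = -53/8 ≈ -6.6250)
d(Y(-2 - 3))*M = (8*(-2))*(-53/8) = -16*(-53/8) = 106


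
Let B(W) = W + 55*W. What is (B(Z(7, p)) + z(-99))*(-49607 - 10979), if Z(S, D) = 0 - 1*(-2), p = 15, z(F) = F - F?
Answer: -6785632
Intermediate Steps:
z(F) = 0
Z(S, D) = 2 (Z(S, D) = 0 + 2 = 2)
B(W) = 56*W
(B(Z(7, p)) + z(-99))*(-49607 - 10979) = (56*2 + 0)*(-49607 - 10979) = (112 + 0)*(-60586) = 112*(-60586) = -6785632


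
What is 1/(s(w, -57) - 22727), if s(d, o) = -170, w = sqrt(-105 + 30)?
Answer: -1/22897 ≈ -4.3674e-5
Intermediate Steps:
w = 5*I*sqrt(3) (w = sqrt(-75) = 5*I*sqrt(3) ≈ 8.6602*I)
1/(s(w, -57) - 22727) = 1/(-170 - 22727) = 1/(-22897) = -1/22897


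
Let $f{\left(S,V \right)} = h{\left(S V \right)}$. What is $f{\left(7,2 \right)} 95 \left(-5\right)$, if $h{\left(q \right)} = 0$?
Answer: $0$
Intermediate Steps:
$f{\left(S,V \right)} = 0$
$f{\left(7,2 \right)} 95 \left(-5\right) = 0 \cdot 95 \left(-5\right) = 0 \left(-5\right) = 0$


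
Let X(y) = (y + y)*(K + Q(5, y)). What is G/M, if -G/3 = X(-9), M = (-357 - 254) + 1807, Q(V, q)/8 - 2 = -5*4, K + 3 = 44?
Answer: -2781/598 ≈ -4.6505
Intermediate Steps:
K = 41 (K = -3 + 44 = 41)
Q(V, q) = -144 (Q(V, q) = 16 + 8*(-5*4) = 16 + 8*(-20) = 16 - 160 = -144)
X(y) = -206*y (X(y) = (y + y)*(41 - 144) = (2*y)*(-103) = -206*y)
M = 1196 (M = -611 + 1807 = 1196)
G = -5562 (G = -(-618)*(-9) = -3*1854 = -5562)
G/M = -5562/1196 = -5562*1/1196 = -2781/598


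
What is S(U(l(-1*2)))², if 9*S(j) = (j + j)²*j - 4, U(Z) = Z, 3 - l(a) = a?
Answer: 246016/81 ≈ 3037.2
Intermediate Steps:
l(a) = 3 - a
S(j) = -4/9 + 4*j³/9 (S(j) = ((j + j)²*j - 4)/9 = ((2*j)²*j - 4)/9 = ((4*j²)*j - 4)/9 = (4*j³ - 4)/9 = (-4 + 4*j³)/9 = -4/9 + 4*j³/9)
S(U(l(-1*2)))² = (-4/9 + 4*(3 - (-1)*2)³/9)² = (-4/9 + 4*(3 - 1*(-2))³/9)² = (-4/9 + 4*(3 + 2)³/9)² = (-4/9 + (4/9)*5³)² = (-4/9 + (4/9)*125)² = (-4/9 + 500/9)² = (496/9)² = 246016/81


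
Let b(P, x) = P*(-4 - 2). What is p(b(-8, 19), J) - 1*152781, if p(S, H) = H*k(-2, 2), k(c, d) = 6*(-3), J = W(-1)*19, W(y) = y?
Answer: -152439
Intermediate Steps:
b(P, x) = -6*P (b(P, x) = P*(-6) = -6*P)
J = -19 (J = -1*19 = -19)
k(c, d) = -18
p(S, H) = -18*H (p(S, H) = H*(-18) = -18*H)
p(b(-8, 19), J) - 1*152781 = -18*(-19) - 1*152781 = 342 - 152781 = -152439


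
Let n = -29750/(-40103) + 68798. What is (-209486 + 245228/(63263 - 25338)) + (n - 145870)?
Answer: -3662326871464/12780725 ≈ -2.8655e+5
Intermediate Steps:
n = 23185176/337 (n = -29750*(-1/40103) + 68798 = 250/337 + 68798 = 23185176/337 ≈ 68799.)
(-209486 + 245228/(63263 - 25338)) + (n - 145870) = (-209486 + 245228/(63263 - 25338)) + (23185176/337 - 145870) = (-209486 + 245228/37925) - 25973014/337 = -7944511322/37925 - 25973014/337 = -3662326871464/12780725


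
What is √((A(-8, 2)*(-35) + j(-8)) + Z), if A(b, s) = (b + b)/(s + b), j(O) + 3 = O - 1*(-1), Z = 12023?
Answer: √107277/3 ≈ 109.18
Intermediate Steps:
j(O) = -2 + O (j(O) = -3 + (O - 1*(-1)) = -3 + (O + 1) = -3 + (1 + O) = -2 + O)
A(b, s) = 2*b/(b + s) (A(b, s) = (2*b)/(b + s) = 2*b/(b + s))
√((A(-8, 2)*(-35) + j(-8)) + Z) = √(((2*(-8)/(-8 + 2))*(-35) + (-2 - 8)) + 12023) = √(((2*(-8)/(-6))*(-35) - 10) + 12023) = √(((2*(-8)*(-⅙))*(-35) - 10) + 12023) = √(((8/3)*(-35) - 10) + 12023) = √((-280/3 - 10) + 12023) = √(-310/3 + 12023) = √(35759/3) = √107277/3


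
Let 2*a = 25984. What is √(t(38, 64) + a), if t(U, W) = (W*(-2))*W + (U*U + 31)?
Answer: 5*√251 ≈ 79.215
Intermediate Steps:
a = 12992 (a = (½)*25984 = 12992)
t(U, W) = 31 + U² - 2*W² (t(U, W) = (-2*W)*W + (U² + 31) = -2*W² + (31 + U²) = 31 + U² - 2*W²)
√(t(38, 64) + a) = √((31 + 38² - 2*64²) + 12992) = √((31 + 1444 - 2*4096) + 12992) = √((31 + 1444 - 8192) + 12992) = √(-6717 + 12992) = √6275 = 5*√251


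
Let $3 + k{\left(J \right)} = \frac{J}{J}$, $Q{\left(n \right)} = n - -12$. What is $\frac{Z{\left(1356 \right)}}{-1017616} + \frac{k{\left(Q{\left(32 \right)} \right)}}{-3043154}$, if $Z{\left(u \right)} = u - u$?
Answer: $\frac{1}{1521577} \approx 6.5721 \cdot 10^{-7}$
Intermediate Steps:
$Q{\left(n \right)} = 12 + n$ ($Q{\left(n \right)} = n + 12 = 12 + n$)
$k{\left(J \right)} = -2$ ($k{\left(J \right)} = -3 + \frac{J}{J} = -3 + 1 = -2$)
$Z{\left(u \right)} = 0$
$\frac{Z{\left(1356 \right)}}{-1017616} + \frac{k{\left(Q{\left(32 \right)} \right)}}{-3043154} = \frac{0}{-1017616} - \frac{2}{-3043154} = 0 \left(- \frac{1}{1017616}\right) - - \frac{1}{1521577} = 0 + \frac{1}{1521577} = \frac{1}{1521577}$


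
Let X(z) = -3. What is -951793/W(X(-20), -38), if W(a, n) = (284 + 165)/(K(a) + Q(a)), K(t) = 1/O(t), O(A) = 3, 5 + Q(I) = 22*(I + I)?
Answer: 390235130/1347 ≈ 2.8971e+5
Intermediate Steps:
Q(I) = -5 + 44*I (Q(I) = -5 + 22*(I + I) = -5 + 22*(2*I) = -5 + 44*I)
K(t) = 1/3
W(a, n) = 449/(-14/3 + 44*a) (W(a, n) = (284 + 165)/(1/3 + (-5 + 44*a)) = 449/(-14/3 + 44*a))
-951793/W(X(-20), -38) = -951793/(1347/(2*(-7 + 66*(-3)))) = -951793/(1347/(2*(-7 - 198))) = -951793/((1347/2)/(-205)) = -951793/((1347/2)*(-1/205)) = -951793/(-1347/410) = -951793*(-410/1347) = 390235130/1347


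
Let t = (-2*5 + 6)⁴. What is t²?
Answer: 65536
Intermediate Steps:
t = 256 (t = (-10 + 6)⁴ = (-4)⁴ = 256)
t² = 256² = 65536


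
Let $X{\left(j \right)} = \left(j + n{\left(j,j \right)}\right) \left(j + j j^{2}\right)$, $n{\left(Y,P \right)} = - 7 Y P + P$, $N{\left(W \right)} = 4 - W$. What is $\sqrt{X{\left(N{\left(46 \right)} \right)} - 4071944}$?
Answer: $2 \sqrt{229378054} \approx 30290.0$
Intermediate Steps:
$n{\left(Y,P \right)} = P - 7 P Y$ ($n{\left(Y,P \right)} = - 7 P Y + P = P - 7 P Y$)
$X{\left(j \right)} = \left(j + j^{3}\right) \left(j + j \left(1 - 7 j\right)\right)$ ($X{\left(j \right)} = \left(j + j \left(1 - 7 j\right)\right) \left(j + j j^{2}\right) = \left(j + j \left(1 - 7 j\right)\right) \left(j + j^{3}\right) = \left(j + j^{3}\right) \left(j + j \left(1 - 7 j\right)\right)$)
$\sqrt{X{\left(N{\left(46 \right)} \right)} - 4071944} = \sqrt{\left(4 - 46\right)^{2} \left(2 - 7 \left(4 - 46\right) - 7 \left(4 - 46\right)^{3} + 2 \left(4 - 46\right)^{2}\right) - 4071944} = \sqrt{\left(-42\right)^{2} \left(2 - -294 - 7 \left(-42\right)^{3} + 2 \left(-42\right)^{2}\right) - 4071944} = \sqrt{1764 \left(2 + 294 - -518616 + 2 \cdot 1764\right) - 4071944} = \sqrt{1764 \left(2 + 294 + 518616 + 3528\right) - 4071944} = \sqrt{1764 \cdot 522440 - 4071944} = \sqrt{921584160 - 4071944} = \sqrt{917512216} = 2 \sqrt{229378054}$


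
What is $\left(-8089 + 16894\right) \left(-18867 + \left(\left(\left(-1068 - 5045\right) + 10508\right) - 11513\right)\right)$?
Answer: $-228797925$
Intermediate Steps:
$\left(-8089 + 16894\right) \left(-18867 + \left(\left(\left(-1068 - 5045\right) + 10508\right) - 11513\right)\right) = 8805 \left(-18867 + \left(\left(-6113 + 10508\right) - 11513\right)\right) = 8805 \left(-18867 + \left(4395 - 11513\right)\right) = 8805 \left(-18867 - 7118\right) = 8805 \left(-25985\right) = -228797925$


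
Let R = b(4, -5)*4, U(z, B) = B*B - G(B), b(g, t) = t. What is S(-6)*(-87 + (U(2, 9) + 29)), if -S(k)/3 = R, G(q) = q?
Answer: 840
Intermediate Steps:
U(z, B) = B² - B (U(z, B) = B*B - B = B² - B)
R = -20 (R = -5*4 = -20)
S(k) = 60 (S(k) = -3*(-20) = 60)
S(-6)*(-87 + (U(2, 9) + 29)) = 60*(-87 + (9*(-1 + 9) + 29)) = 60*(-87 + (9*8 + 29)) = 60*(-87 + (72 + 29)) = 60*(-87 + 101) = 60*14 = 840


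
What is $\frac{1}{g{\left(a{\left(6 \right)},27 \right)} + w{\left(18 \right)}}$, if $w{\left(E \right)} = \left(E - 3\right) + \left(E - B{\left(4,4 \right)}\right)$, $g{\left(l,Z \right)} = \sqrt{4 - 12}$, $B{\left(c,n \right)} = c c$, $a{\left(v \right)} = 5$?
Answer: $\frac{17}{297} - \frac{2 i \sqrt{2}}{297} \approx 0.057239 - 0.0095233 i$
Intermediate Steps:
$B{\left(c,n \right)} = c^{2}$
$g{\left(l,Z \right)} = 2 i \sqrt{2}$ ($g{\left(l,Z \right)} = \sqrt{-8} = 2 i \sqrt{2}$)
$w{\left(E \right)} = -19 + 2 E$ ($w{\left(E \right)} = \left(E - 3\right) + \left(E - 4^{2}\right) = \left(-3 + E\right) + \left(E - 16\right) = \left(-3 + E\right) + \left(-16 + E\right) = -19 + 2 E$)
$\frac{1}{g{\left(a{\left(6 \right)},27 \right)} + w{\left(18 \right)}} = \frac{1}{2 i \sqrt{2} + \left(-19 + 2 \cdot 18\right)} = \frac{1}{2 i \sqrt{2} + \left(-19 + 36\right)} = \frac{1}{2 i \sqrt{2} + 17} = \frac{1}{17 + 2 i \sqrt{2}}$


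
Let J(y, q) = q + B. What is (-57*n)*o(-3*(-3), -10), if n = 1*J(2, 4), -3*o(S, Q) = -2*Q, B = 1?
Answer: 1900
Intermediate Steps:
J(y, q) = 1 + q (J(y, q) = q + 1 = 1 + q)
o(S, Q) = 2*Q/3 (o(S, Q) = -(-2)*Q/3 = 2*Q/3)
n = 5 (n = 1*(1 + 4) = 1*5 = 5)
(-57*n)*o(-3*(-3), -10) = (-57*5)*((⅔)*(-10)) = -285*(-20/3) = 1900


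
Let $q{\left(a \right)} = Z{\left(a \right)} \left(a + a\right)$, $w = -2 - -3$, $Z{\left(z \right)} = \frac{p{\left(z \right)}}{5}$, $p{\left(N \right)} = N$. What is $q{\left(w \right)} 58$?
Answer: $\frac{116}{5} \approx 23.2$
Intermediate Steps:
$Z{\left(z \right)} = \frac{z}{5}$
$w = 1$ ($w = -2 + 3 = 1$)
$q{\left(a \right)} = \frac{2 a^{2}}{5}$ ($q{\left(a \right)} = \frac{a}{5} \left(a + a\right) = \frac{a}{5} \cdot 2 a = \frac{2 a^{2}}{5}$)
$q{\left(w \right)} 58 = \frac{2 \cdot 1^{2}}{5} \cdot 58 = \frac{2}{5} \cdot 1 \cdot 58 = \frac{2}{5} \cdot 58 = \frac{116}{5}$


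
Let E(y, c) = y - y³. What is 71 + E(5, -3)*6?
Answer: -649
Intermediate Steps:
71 + E(5, -3)*6 = 71 + (5 - 1*5³)*6 = 71 + (5 - 1*125)*6 = 71 + (5 - 125)*6 = 71 - 120*6 = 71 - 720 = -649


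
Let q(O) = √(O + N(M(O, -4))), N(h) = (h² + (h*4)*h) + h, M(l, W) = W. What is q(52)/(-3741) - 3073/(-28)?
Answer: 439/4 - 8*√2/3741 ≈ 109.75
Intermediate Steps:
N(h) = h + 5*h² (N(h) = (h² + (4*h)*h) + h = (h² + 4*h²) + h = 5*h² + h = h + 5*h²)
q(O) = √(76 + O) (q(O) = √(O - 4*(1 + 5*(-4))) = √(O - 4*(1 - 20)) = √(O - 4*(-19)) = √(O + 76) = √(76 + O))
q(52)/(-3741) - 3073/(-28) = √(76 + 52)/(-3741) - 3073/(-28) = √128*(-1/3741) - 3073*(-1/28) = (8*√2)*(-1/3741) + 439/4 = -8*√2/3741 + 439/4 = 439/4 - 8*√2/3741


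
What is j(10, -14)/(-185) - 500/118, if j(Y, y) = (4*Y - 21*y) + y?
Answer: -13026/2183 ≈ -5.9670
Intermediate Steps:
j(Y, y) = -20*y + 4*Y (j(Y, y) = (-21*y + 4*Y) + y = -20*y + 4*Y)
j(10, -14)/(-185) - 500/118 = (-20*(-14) + 4*10)/(-185) - 500/118 = (280 + 40)*(-1/185) - 500*1/118 = 320*(-1/185) - 250/59 = -64/37 - 250/59 = -13026/2183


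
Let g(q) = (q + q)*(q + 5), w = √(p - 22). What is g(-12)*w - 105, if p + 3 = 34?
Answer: 399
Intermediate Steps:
p = 31 (p = -3 + 34 = 31)
w = 3 (w = √(31 - 22) = √9 = 3)
g(q) = 2*q*(5 + q) (g(q) = (2*q)*(5 + q) = 2*q*(5 + q))
g(-12)*w - 105 = (2*(-12)*(5 - 12))*3 - 105 = (2*(-12)*(-7))*3 - 105 = 168*3 - 105 = 504 - 105 = 399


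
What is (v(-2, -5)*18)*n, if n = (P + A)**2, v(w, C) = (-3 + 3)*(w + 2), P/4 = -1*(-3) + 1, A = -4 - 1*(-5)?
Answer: 0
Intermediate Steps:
A = 1 (A = -4 + 5 = 1)
P = 16 (P = 4*(-1*(-3) + 1) = 4*(3 + 1) = 4*4 = 16)
v(w, C) = 0 (v(w, C) = 0*(2 + w) = 0)
n = 289 (n = (16 + 1)**2 = 17**2 = 289)
(v(-2, -5)*18)*n = (0*18)*289 = 0*289 = 0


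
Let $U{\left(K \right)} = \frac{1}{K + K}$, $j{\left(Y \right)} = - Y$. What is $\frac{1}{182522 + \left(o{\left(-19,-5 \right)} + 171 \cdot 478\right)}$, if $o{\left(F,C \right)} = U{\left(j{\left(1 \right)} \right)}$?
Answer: $\frac{2}{528519} \approx 3.7842 \cdot 10^{-6}$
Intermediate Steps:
$U{\left(K \right)} = \frac{1}{2 K}$
$o{\left(F,C \right)} = - \frac{1}{2}$ ($o{\left(F,C \right)} = \frac{1}{2 \left(\left(-1\right) 1\right)} = \frac{1}{2 \left(-1\right)} = \frac{1}{2} \left(-1\right) = - \frac{1}{2}$)
$\frac{1}{182522 + \left(o{\left(-19,-5 \right)} + 171 \cdot 478\right)} = \frac{1}{182522 + \left(- \frac{1}{2} + 171 \cdot 478\right)} = \frac{1}{182522 + \left(- \frac{1}{2} + 81738\right)} = \frac{1}{182522 + \frac{163475}{2}} = \frac{1}{\frac{528519}{2}} = \frac{2}{528519}$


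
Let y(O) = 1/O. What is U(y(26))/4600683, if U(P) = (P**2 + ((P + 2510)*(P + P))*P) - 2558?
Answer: -11207215/20215401102 ≈ -0.00055439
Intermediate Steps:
U(P) = -2558 + P**2 + 2*P**2*(2510 + P) (U(P) = (P**2 + ((2510 + P)*(2*P))*P) - 2558 = (P**2 + (2*P*(2510 + P))*P) - 2558 = (P**2 + 2*P**2*(2510 + P)) - 2558 = -2558 + P**2 + 2*P**2*(2510 + P))
U(y(26))/4600683 = (-2558 + 2*(1/26)**3 + 5021*(1/26)**2)/4600683 = (-2558 + 2*(1/26)**3 + 5021*(1/26)**2)*(1/4600683) = (-2558 + 2*(1/17576) + 5021*(1/676))*(1/4600683) = (-2558 + 1/8788 + 5021/676)*(1/4600683) = -11207215/4394*1/4600683 = -11207215/20215401102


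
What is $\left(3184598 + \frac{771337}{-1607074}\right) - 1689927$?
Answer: $\frac{343149447331}{229582} \approx 1.4947 \cdot 10^{6}$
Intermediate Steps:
$\left(3184598 + \frac{771337}{-1607074}\right) - 1689927 = \left(3184598 + 771337 \left(- \frac{1}{1607074}\right)\right) - 1689927 = \left(3184598 - \frac{110191}{229582}\right) - 1689927 = \frac{731126267845}{229582} - 1689927 = \frac{343149447331}{229582}$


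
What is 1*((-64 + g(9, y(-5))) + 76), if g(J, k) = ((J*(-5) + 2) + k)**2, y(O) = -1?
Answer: 1948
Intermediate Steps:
g(J, k) = (2 + k - 5*J)**2 (g(J, k) = ((-5*J + 2) + k)**2 = ((2 - 5*J) + k)**2 = (2 + k - 5*J)**2)
1*((-64 + g(9, y(-5))) + 76) = 1*((-64 + (2 - 1 - 5*9)**2) + 76) = 1*((-64 + (2 - 1 - 45)**2) + 76) = 1*((-64 + (-44)**2) + 76) = 1*((-64 + 1936) + 76) = 1*(1872 + 76) = 1*1948 = 1948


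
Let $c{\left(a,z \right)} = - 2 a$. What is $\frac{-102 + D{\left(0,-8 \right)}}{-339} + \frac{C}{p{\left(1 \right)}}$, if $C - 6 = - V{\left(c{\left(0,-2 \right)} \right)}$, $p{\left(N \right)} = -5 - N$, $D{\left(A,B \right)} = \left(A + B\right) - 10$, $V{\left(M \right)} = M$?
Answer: $- \frac{73}{113} \approx -0.64602$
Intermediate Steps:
$D{\left(A,B \right)} = -10 + A + B$
$C = 6$ ($C = 6 - \left(-2\right) 0 = 6 - 0 = 6 + 0 = 6$)
$\frac{-102 + D{\left(0,-8 \right)}}{-339} + \frac{C}{p{\left(1 \right)}} = \frac{-102 - 18}{-339} + \frac{6}{-5 - 1} = \left(-102 - 18\right) \left(- \frac{1}{339}\right) + \frac{6}{-5 - 1} = \left(-120\right) \left(- \frac{1}{339}\right) + \frac{6}{-6} = \frac{40}{113} + 6 \left(- \frac{1}{6}\right) = \frac{40}{113} - 1 = - \frac{73}{113}$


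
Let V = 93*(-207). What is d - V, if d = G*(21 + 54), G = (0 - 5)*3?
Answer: 18126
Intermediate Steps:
V = -19251
G = -15 (G = -5*3 = -15)
d = -1125 (d = -15*(21 + 54) = -15*75 = -1125)
d - V = -1125 - 1*(-19251) = -1125 + 19251 = 18126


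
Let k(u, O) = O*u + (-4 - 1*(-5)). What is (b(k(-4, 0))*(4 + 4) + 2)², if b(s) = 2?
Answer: 324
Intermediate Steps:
k(u, O) = 1 + O*u (k(u, O) = O*u + (-4 + 5) = O*u + 1 = 1 + O*u)
(b(k(-4, 0))*(4 + 4) + 2)² = (2*(4 + 4) + 2)² = (2*8 + 2)² = (16 + 2)² = 18² = 324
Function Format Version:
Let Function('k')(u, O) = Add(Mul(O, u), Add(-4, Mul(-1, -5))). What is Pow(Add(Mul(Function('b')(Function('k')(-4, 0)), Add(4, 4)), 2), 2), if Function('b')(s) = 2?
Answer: 324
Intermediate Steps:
Function('k')(u, O) = Add(1, Mul(O, u)) (Function('k')(u, O) = Add(Mul(O, u), Add(-4, 5)) = Add(Mul(O, u), 1) = Add(1, Mul(O, u)))
Pow(Add(Mul(Function('b')(Function('k')(-4, 0)), Add(4, 4)), 2), 2) = Pow(Add(Mul(2, Add(4, 4)), 2), 2) = Pow(Add(Mul(2, 8), 2), 2) = Pow(Add(16, 2), 2) = Pow(18, 2) = 324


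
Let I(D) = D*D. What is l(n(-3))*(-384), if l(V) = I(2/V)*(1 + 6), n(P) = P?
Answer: -3584/3 ≈ -1194.7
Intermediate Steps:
I(D) = D**2
l(V) = 28/V**2 (l(V) = (2/V)**2*(1 + 6) = (4/V**2)*7 = 28/V**2)
l(n(-3))*(-384) = (28/(-3)**2)*(-384) = (28*(1/9))*(-384) = (28/9)*(-384) = -3584/3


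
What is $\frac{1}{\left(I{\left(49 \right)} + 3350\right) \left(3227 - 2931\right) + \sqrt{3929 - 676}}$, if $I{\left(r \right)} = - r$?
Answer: $\frac{977096}{954716589963} - \frac{\sqrt{3253}}{954716589963} \approx 1.0234 \cdot 10^{-6}$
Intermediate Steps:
$\frac{1}{\left(I{\left(49 \right)} + 3350\right) \left(3227 - 2931\right) + \sqrt{3929 - 676}} = \frac{1}{\left(\left(-1\right) 49 + 3350\right) \left(3227 - 2931\right) + \sqrt{3929 - 676}} = \frac{1}{\left(-49 + 3350\right) 296 + \sqrt{3253}} = \frac{1}{3301 \cdot 296 + \sqrt{3253}} = \frac{1}{977096 + \sqrt{3253}}$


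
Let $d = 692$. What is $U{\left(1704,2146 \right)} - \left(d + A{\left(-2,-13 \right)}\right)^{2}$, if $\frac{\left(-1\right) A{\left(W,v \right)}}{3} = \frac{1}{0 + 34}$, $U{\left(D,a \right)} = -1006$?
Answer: $- \frac{554588561}{1156} \approx -4.7975 \cdot 10^{5}$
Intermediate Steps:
$A{\left(W,v \right)} = - \frac{3}{34}$ ($A{\left(W,v \right)} = - \frac{3}{0 + 34} = - \frac{3}{34}$)
$U{\left(1704,2146 \right)} - \left(d + A{\left(-2,-13 \right)}\right)^{2} = -1006 - \left(692 - \frac{3}{34}\right)^{2} = -1006 - \left(\frac{23525}{34}\right)^{2} = -1006 - \frac{553425625}{1156} = - \frac{554588561}{1156}$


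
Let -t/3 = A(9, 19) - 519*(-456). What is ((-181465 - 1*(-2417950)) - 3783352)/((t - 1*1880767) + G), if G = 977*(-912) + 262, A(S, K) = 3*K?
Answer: 1546867/3481692 ≈ 0.44429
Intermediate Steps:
G = -890762 (G = -891024 + 262 = -890762)
t = -710163 (t = -3*(3*19 - 519*(-456)) = -3*(57 + 236664) = -3*236721 = -710163)
((-181465 - 1*(-2417950)) - 3783352)/((t - 1*1880767) + G) = ((-181465 - 1*(-2417950)) - 3783352)/((-710163 - 1*1880767) - 890762) = ((-181465 + 2417950) - 3783352)/((-710163 - 1880767) - 890762) = (2236485 - 3783352)/(-2590930 - 890762) = -1546867/(-3481692) = -1546867*(-1/3481692) = 1546867/3481692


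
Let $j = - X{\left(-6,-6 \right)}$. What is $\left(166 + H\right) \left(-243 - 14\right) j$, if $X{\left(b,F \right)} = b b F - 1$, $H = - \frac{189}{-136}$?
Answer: $- \frac{1269581285}{136} \approx -9.3352 \cdot 10^{6}$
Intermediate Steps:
$H = \frac{189}{136}$ ($H = \left(-189\right) \left(- \frac{1}{136}\right) = \frac{189}{136} \approx 1.3897$)
$X{\left(b,F \right)} = -1 + F b^{2}$ ($X{\left(b,F \right)} = b^{2} F - 1 = F b^{2} - 1 = -1 + F b^{2}$)
$j = 217$ ($j = - (-1 - 6 \left(-6\right)^{2}) = - (-1 - 216) = \left(-1\right) \left(-217\right) = 217$)
$\left(166 + H\right) \left(-243 - 14\right) j = \left(166 + \frac{189}{136}\right) \left(-243 - 14\right) 217 = \frac{22765}{136} \left(-257\right) 217 = \left(- \frac{5850605}{136}\right) 217 = - \frac{1269581285}{136}$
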